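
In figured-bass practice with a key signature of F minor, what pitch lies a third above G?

Bb

Counting 2 letter steps above G lands on B; in F minor, that letter is Bb.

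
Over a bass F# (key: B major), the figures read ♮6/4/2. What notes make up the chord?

A second above F# in this key is G#.
A fourth above F# in this key is B.
A sixth above F# in this key is D#, made natural (D) by the ♮ figure.
Together with the bass F#, this spells G# half-diminished seventh in third inversion.

F#, G#, B, D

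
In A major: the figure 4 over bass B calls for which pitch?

E

Counting 3 letter steps above B lands on E; in A major, that letter is E.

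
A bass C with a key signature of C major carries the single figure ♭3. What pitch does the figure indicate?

Counting 2 letter steps above C lands on E; in C major, that letter is E.
The b3 figure lowers it a semitone, giving Eb.

Eb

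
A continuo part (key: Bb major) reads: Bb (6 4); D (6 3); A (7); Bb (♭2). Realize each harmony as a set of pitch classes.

Bb (6/4): Bb, Eb, G.
D (6/3): D, F, Bb.
A (7/5/3): A, C, Eb, G.
Bb (6/4/b2): Bb, Cb, Eb, G.

Bb, Eb, G | D, F, Bb | A, C, Eb, G | Bb, Cb, Eb, G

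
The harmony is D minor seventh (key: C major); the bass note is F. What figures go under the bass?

F is the third of D minor seventh, so the chord is in first inversion.
A seventh chord in first inversion is figured 6/5/3, conventionally abbreviated 6/5.

6/5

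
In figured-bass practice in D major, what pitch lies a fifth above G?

Counting 4 letter steps above G lands on D; in D major, that letter is D.

D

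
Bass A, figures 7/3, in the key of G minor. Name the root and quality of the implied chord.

The figures 7/3 indicate a seventh chord in root position.
In root position the bass is the root, so the root is A.
The chord tones are A, C, Eb, G, giving A half-diminished seventh.

A half-diminished seventh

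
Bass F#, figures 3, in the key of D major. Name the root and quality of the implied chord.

The figures 3 indicate a triad in root position.
In root position the bass is the root, so the root is F#.
The chord tones are F#, A, C#, giving F# minor.

F# minor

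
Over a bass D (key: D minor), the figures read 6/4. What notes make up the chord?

A fourth above D in this key is G.
A sixth above D in this key is Bb.
Together with the bass D, this spells G minor in second inversion.

D, G, Bb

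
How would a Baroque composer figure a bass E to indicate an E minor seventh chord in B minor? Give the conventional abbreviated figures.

7

E is the root of E minor seventh, so the chord is in root position.
A seventh chord in root position is figured 7/5/3, conventionally abbreviated 7.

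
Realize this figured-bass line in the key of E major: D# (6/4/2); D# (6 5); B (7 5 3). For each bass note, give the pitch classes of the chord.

D#, E, G#, B | D#, F#, A, B | B, D#, F#, A

D# (6/4/2): D#, E, G#, B.
D# (6/5/3): D#, F#, A, B.
B (7/5/3): B, D#, F#, A.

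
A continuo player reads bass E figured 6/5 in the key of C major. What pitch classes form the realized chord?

E, G, B, C

The written figures 6/5 are shorthand for 6/5/3: the 3 is implied.
A third above E in this key is G.
A fifth above E in this key is B.
A sixth above E in this key is C.
Together with the bass E, this spells C major seventh in first inversion.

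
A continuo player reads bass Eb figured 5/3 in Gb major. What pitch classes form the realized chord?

A third above Eb in this key is Gb.
A fifth above Eb in this key is Bb.
Together with the bass Eb, this spells Eb minor in root position.

Eb, Gb, Bb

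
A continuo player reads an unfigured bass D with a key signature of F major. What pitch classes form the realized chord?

An unfigured bass implies 5/3.
A third above D in this key is F.
A fifth above D in this key is A.
Together with the bass D, this spells D minor in root position.

D, F, A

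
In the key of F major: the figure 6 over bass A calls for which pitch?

Counting 5 letter steps above A lands on F; in F major, that letter is F.

F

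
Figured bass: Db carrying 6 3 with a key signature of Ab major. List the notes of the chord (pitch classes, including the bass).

A third above Db in this key is F.
A sixth above Db in this key is Bb.
Together with the bass Db, this spells Bb minor in first inversion.

Db, F, Bb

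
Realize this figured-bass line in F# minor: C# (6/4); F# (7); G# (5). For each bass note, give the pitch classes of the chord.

C#, F#, A | F#, A, C#, E | G#, B, D

C# (6/4): C#, F#, A.
F# (7/5/3): F#, A, C#, E.
G# (5/3): G#, B, D.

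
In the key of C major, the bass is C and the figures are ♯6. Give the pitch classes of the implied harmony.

The written figures ♯6 are shorthand for 6/3: the 3 is implied.
A third above C in this key is E.
A sixth above C in this key is A, raised to A# by the sharp.

C, E, A#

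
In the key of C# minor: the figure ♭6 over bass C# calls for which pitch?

Counting 5 letter steps above C# lands on A; in C# minor, that letter is A.
The b6 figure lowers it a semitone, giving Ab.

Ab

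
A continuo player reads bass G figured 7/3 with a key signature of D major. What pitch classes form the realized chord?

G, B, D, F#

The written figures 7/3 are shorthand for 7/5/3: the 5 is implied.
A third above G in this key is B.
A fifth above G in this key is D.
A seventh above G in this key is F#.
Together with the bass G, this spells G major seventh in root position.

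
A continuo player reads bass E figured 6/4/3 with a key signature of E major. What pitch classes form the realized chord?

E, G#, A, C#

A third above E in this key is G#.
A fourth above E in this key is A.
A sixth above E in this key is C#.
Together with the bass E, this spells A major seventh in second inversion.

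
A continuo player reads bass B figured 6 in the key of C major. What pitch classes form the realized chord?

B, D, G

The written figures 6 are shorthand for 6/3: the 3 is implied.
A third above B in this key is D.
A sixth above B in this key is G.
Together with the bass B, this spells G major in first inversion.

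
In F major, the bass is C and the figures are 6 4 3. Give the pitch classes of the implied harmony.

A third above C in this key is E.
A fourth above C in this key is F.
A sixth above C in this key is A.
Together with the bass C, this spells F major seventh in second inversion.

C, E, F, A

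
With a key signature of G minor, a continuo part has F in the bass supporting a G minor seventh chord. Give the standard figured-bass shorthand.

4/2

F is the seventh of G minor seventh, so the chord is in third inversion.
A seventh chord in third inversion is figured 6/4/2, conventionally abbreviated 4/2.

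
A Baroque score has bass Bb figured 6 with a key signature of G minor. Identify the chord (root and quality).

The figures 6 indicate a triad in first inversion.
In first inversion the root lies a sixth above the bass: a sixth above Bb in G minor is G.
The chord tones are Bb, D, G, giving G minor.

G minor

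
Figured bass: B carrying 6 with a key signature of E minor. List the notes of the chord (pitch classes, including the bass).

B, D, G

The written figures 6 are shorthand for 6/3: the 3 is implied.
A third above B in this key is D.
A sixth above B in this key is G.
Together with the bass B, this spells G major in first inversion.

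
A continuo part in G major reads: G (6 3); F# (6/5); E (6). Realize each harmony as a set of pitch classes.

G, B, E | F#, A, C, D | E, G, C

G (6/3): G, B, E.
F# (6/5/3): F#, A, C, D.
E (6/3): E, G, C.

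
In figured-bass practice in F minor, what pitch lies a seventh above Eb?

Db

Counting 6 letter steps above Eb lands on D; in F minor, that letter is Db.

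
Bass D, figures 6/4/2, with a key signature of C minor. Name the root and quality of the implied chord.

The figures 6/4/2 indicate a seventh chord in third inversion.
In third inversion the root lies a second above the bass: a second above D in C minor is Eb.
The chord tones are D, Eb, G, Bb, giving Eb major seventh.

Eb major seventh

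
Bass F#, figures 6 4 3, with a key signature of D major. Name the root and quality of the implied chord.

B minor seventh

The figures 6 4 3 indicate a seventh chord in second inversion.
In second inversion the root lies a fourth above the bass: a fourth above F# in D major is B.
The chord tones are F#, A, B, D, giving B minor seventh.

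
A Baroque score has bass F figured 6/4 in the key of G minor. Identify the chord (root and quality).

The figures 6/4 indicate a triad in second inversion.
In second inversion the root lies a fourth above the bass: a fourth above F in G minor is Bb.
The chord tones are F, Bb, D, giving Bb major.

Bb major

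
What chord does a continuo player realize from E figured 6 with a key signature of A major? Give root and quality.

C# minor

The figures 6 indicate a triad in first inversion.
In first inversion the root lies a sixth above the bass: a sixth above E in A major is C#.
The chord tones are E, G#, C#, giving C# minor.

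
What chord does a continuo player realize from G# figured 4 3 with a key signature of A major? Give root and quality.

The figures 4 3 indicate a seventh chord in second inversion.
In second inversion the root lies a fourth above the bass: a fourth above G# in A major is C#.
The chord tones are G#, B, C#, E, giving C# minor seventh.

C# minor seventh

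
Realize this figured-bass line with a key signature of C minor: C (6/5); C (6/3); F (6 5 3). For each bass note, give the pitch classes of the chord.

C (6/5/3): C, Eb, G, Ab.
C (6/3): C, Eb, Ab.
F (6/5/3): F, Ab, C, D.

C, Eb, G, Ab | C, Eb, Ab | F, Ab, C, D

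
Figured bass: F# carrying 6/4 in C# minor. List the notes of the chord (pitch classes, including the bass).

F#, B, D#

A fourth above F# in this key is B.
A sixth above F# in this key is D#.
Together with the bass F#, this spells B major in second inversion.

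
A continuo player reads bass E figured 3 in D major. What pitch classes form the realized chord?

The written figures 3 are shorthand for 5/3: the 5 is implied.
A third above E in this key is G.
A fifth above E in this key is B.
Together with the bass E, this spells E minor in root position.

E, G, B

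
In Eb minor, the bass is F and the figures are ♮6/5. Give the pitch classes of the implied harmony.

F, Ab, Cb, D

The written figures ♮6/5 are shorthand for 6/5/3: the 3 is implied.
A third above F in this key is Ab.
A fifth above F in this key is Cb.
A sixth above F in this key is Db, made natural (D) by the ♮ figure.
Together with the bass F, this spells D diminished seventh in first inversion.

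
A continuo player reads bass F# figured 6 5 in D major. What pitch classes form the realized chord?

F#, A, C#, D

The written figures 6 5 are shorthand for 6/5/3: the 3 is implied.
A third above F# in this key is A.
A fifth above F# in this key is C#.
A sixth above F# in this key is D.
Together with the bass F#, this spells D major seventh in first inversion.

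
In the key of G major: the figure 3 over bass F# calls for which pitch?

A

Counting 2 letter steps above F# lands on A; in G major, that letter is A.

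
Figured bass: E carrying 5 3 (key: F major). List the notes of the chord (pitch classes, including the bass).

E, G, Bb

A third above E in this key is G.
A fifth above E in this key is Bb.
Together with the bass E, this spells E diminished in root position.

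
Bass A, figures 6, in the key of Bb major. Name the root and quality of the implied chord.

The figures 6 indicate a triad in first inversion.
In first inversion the root lies a sixth above the bass: a sixth above A in Bb major is F.
The chord tones are A, C, F, giving F major.

F major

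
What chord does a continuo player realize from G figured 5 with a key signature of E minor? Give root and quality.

The figures 5 indicate a triad in root position.
In root position the bass is the root, so the root is G.
The chord tones are G, B, D, giving G major.

G major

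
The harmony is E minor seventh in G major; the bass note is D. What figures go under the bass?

4/2

D is the seventh of E minor seventh, so the chord is in third inversion.
A seventh chord in third inversion is figured 6/4/2, conventionally abbreviated 4/2.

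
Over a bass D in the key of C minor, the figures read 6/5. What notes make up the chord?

The written figures 6/5 are shorthand for 6/5/3: the 3 is implied.
A third above D in this key is F.
A fifth above D in this key is Ab.
A sixth above D in this key is Bb.
Together with the bass D, this spells Bb dominant seventh in first inversion.

D, F, Ab, Bb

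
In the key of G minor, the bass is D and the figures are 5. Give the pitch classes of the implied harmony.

The written figures 5 are shorthand for 5/3: the 3 is implied.
A third above D in this key is F.
A fifth above D in this key is A.
Together with the bass D, this spells D minor in root position.

D, F, A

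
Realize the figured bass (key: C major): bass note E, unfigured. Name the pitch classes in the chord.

E, G, B

An unfigured bass implies 5/3.
A third above E in this key is G.
A fifth above E in this key is B.
Together with the bass E, this spells E minor in root position.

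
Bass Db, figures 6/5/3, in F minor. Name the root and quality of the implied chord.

The figures 6/5/3 indicate a seventh chord in first inversion.
In first inversion the root lies a sixth above the bass: a sixth above Db in F minor is Bb.
The chord tones are Db, F, Ab, Bb, giving Bb minor seventh.

Bb minor seventh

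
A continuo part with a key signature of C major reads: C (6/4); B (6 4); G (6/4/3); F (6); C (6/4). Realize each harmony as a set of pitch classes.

C (6/4): C, F, A.
B (6/4): B, E, G.
G (6/4/3): G, B, C, E.
F (6/3): F, A, D.
C (6/4): C, F, A.

C, F, A | B, E, G | G, B, C, E | F, A, D | C, F, A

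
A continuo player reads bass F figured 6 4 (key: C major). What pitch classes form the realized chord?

A fourth above F in this key is B.
A sixth above F in this key is D.
Together with the bass F, this spells B diminished in second inversion.

F, B, D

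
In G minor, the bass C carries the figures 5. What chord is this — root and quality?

The figures 5 indicate a triad in root position.
In root position the bass is the root, so the root is C.
The chord tones are C, Eb, G, giving C minor.

C minor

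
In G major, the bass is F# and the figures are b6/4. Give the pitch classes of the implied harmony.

F#, B, Db

A fourth above F# in this key is B.
A sixth above F# in this key is D, lowered to Db by the flat.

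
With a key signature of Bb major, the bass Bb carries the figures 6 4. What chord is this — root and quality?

The figures 6 4 indicate a triad in second inversion.
In second inversion the root lies a fourth above the bass: a fourth above Bb in Bb major is Eb.
The chord tones are Bb, Eb, G, giving Eb major.

Eb major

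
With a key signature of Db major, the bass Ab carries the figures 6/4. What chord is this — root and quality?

Db major

The figures 6/4 indicate a triad in second inversion.
In second inversion the root lies a fourth above the bass: a fourth above Ab in Db major is Db.
The chord tones are Ab, Db, F, giving Db major.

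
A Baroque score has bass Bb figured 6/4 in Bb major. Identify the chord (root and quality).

Eb major

The figures 6/4 indicate a triad in second inversion.
In second inversion the root lies a fourth above the bass: a fourth above Bb in Bb major is Eb.
The chord tones are Bb, Eb, G, giving Eb major.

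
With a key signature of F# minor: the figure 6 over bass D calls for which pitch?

B

Counting 5 letter steps above D lands on B; in F# minor, that letter is B.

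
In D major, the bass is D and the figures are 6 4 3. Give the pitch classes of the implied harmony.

D, F#, G, B

A third above D in this key is F#.
A fourth above D in this key is G.
A sixth above D in this key is B.
Together with the bass D, this spells G major seventh in second inversion.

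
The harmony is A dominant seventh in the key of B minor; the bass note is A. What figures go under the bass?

A is the root of A dominant seventh, so the chord is in root position.
A seventh chord in root position is figured 7/5/3, conventionally abbreviated 7.

7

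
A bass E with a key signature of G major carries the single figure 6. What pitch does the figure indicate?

C

Counting 5 letter steps above E lands on C; in G major, that letter is C.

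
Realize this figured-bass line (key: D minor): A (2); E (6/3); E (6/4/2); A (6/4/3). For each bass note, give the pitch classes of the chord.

A (6/4/2): A, Bb, D, F.
E (6/3): E, G, C.
E (6/4/2): E, F, A, C.
A (6/4/3): A, C, D, F.

A, Bb, D, F | E, G, C | E, F, A, C | A, C, D, F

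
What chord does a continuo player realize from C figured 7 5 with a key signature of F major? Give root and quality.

C dominant seventh

The figures 7 5 indicate a seventh chord in root position.
In root position the bass is the root, so the root is C.
The chord tones are C, E, G, Bb, giving C dominant seventh.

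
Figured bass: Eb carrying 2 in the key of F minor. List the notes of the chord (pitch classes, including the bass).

The written figures 2 are shorthand for 6/4/2: the 6/4 are implied.
A second above Eb in this key is F.
A fourth above Eb in this key is Ab.
A sixth above Eb in this key is C.
Together with the bass Eb, this spells F minor seventh in third inversion.

Eb, F, Ab, C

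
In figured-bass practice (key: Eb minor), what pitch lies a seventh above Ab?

Counting 6 letter steps above Ab lands on G; in Eb minor, that letter is Gb.

Gb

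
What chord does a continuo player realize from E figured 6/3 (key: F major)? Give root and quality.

C major

The figures 6/3 indicate a triad in first inversion.
In first inversion the root lies a sixth above the bass: a sixth above E in F major is C.
The chord tones are E, G, C, giving C major.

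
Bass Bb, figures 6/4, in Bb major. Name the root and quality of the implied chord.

The figures 6/4 indicate a triad in second inversion.
In second inversion the root lies a fourth above the bass: a fourth above Bb in Bb major is Eb.
The chord tones are Bb, Eb, G, giving Eb major.

Eb major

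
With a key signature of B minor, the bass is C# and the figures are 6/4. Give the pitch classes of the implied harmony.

C#, F#, A

A fourth above C# in this key is F#.
A sixth above C# in this key is A.
Together with the bass C#, this spells F# minor in second inversion.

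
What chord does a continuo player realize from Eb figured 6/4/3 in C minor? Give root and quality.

The figures 6/4/3 indicate a seventh chord in second inversion.
In second inversion the root lies a fourth above the bass: a fourth above Eb in C minor is Ab.
The chord tones are Eb, G, Ab, C, giving Ab major seventh.

Ab major seventh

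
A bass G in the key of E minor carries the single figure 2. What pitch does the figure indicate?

A

Counting 1 letter step above G lands on A; in E minor, that letter is A.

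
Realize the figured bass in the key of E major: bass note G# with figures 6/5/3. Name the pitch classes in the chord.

G#, B, D#, E

A third above G# in this key is B.
A fifth above G# in this key is D#.
A sixth above G# in this key is E.
Together with the bass G#, this spells E major seventh in first inversion.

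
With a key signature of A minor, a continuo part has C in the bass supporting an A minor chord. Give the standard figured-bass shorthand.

6

C is the third of A minor, so the chord is in first inversion.
A triad in first inversion is figured 6/3, conventionally abbreviated 6.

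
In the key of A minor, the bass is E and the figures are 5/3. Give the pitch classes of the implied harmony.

E, G, B

A third above E in this key is G.
A fifth above E in this key is B.
Together with the bass E, this spells E minor in root position.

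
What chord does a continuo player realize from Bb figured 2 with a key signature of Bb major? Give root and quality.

The figures 2 indicate a seventh chord in third inversion.
In third inversion the root lies a second above the bass: a second above Bb in Bb major is C.
The chord tones are Bb, C, Eb, G, giving C minor seventh.

C minor seventh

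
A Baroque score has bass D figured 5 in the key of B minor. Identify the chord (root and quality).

The figures 5 indicate a triad in root position.
In root position the bass is the root, so the root is D.
The chord tones are D, F#, A, giving D major.

D major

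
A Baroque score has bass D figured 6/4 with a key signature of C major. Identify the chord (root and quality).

G major

The figures 6/4 indicate a triad in second inversion.
In second inversion the root lies a fourth above the bass: a fourth above D in C major is G.
The chord tones are D, G, B, giving G major.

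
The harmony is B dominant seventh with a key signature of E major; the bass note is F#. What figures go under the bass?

4/3

F# is the fifth of B dominant seventh, so the chord is in second inversion.
A seventh chord in second inversion is figured 6/4/3, conventionally abbreviated 4/3.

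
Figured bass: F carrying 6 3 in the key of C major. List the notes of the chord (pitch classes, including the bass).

F, A, D

A third above F in this key is A.
A sixth above F in this key is D.
Together with the bass F, this spells D minor in first inversion.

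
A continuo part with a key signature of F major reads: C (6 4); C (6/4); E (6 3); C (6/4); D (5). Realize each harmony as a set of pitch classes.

C (6/4): C, F, A.
C (6/4): C, F, A.
E (6/3): E, G, C.
C (6/4): C, F, A.
D (5/3): D, F, A.

C, F, A | C, F, A | E, G, C | C, F, A | D, F, A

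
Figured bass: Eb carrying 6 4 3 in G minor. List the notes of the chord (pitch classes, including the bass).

Eb, G, A, C

A third above Eb in this key is G.
A fourth above Eb in this key is A.
A sixth above Eb in this key is C.
Together with the bass Eb, this spells A half-diminished seventh in second inversion.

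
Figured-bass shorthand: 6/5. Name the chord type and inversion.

seventh chord, first inversion

6/5 is shorthand for 6/5/3.
Intervals of 6/5/3 above the bass form a seventh chord; the bass is the third, so this is first inversion.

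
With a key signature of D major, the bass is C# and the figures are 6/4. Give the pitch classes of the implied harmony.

A fourth above C# in this key is F#.
A sixth above C# in this key is A.
Together with the bass C#, this spells F# minor in second inversion.

C#, F#, A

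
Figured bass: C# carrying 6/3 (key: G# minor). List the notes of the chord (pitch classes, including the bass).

C#, E, A#

A third above C# in this key is E.
A sixth above C# in this key is A#.
Together with the bass C#, this spells A# diminished in first inversion.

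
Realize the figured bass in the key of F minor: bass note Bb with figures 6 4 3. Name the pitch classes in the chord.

Bb, Db, Eb, G

A third above Bb in this key is Db.
A fourth above Bb in this key is Eb.
A sixth above Bb in this key is G.
Together with the bass Bb, this spells Eb dominant seventh in second inversion.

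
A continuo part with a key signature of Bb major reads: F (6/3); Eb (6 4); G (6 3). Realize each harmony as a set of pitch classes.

F (6/3): F, A, D.
Eb (6/4): Eb, A, C.
G (6/3): G, Bb, Eb.

F, A, D | Eb, A, C | G, Bb, Eb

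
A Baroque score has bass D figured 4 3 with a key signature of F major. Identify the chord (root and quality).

G minor seventh

The figures 4 3 indicate a seventh chord in second inversion.
In second inversion the root lies a fourth above the bass: a fourth above D in F major is G.
The chord tones are D, F, G, Bb, giving G minor seventh.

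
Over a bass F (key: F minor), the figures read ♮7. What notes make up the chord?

The written figures ♮7 are shorthand for 7/5/3: the 5/3 are implied.
A third above F in this key is Ab.
A fifth above F in this key is C.
A seventh above F in this key is Eb, made natural (E) by the ♮ figure.
Together with the bass F, this spells F minor-major seventh in root position.

F, Ab, C, E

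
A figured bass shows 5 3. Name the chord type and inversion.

triad, root position

Intervals of 5/3 above the bass form a triad; the bass is the root, so this is root position.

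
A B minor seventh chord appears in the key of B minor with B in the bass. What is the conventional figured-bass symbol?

B is the root of B minor seventh, so the chord is in root position.
A seventh chord in root position is figured 7/5/3, conventionally abbreviated 7.

7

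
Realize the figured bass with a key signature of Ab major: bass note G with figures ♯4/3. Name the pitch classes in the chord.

G, Bb, C#, Eb

The written figures ♯4/3 are shorthand for 6/4/3: the 6 is implied.
A third above G in this key is Bb.
A fourth above G in this key is C, raised to C# by the sharp.
A sixth above G in this key is Eb.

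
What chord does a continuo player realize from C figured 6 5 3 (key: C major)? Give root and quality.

A minor seventh

The figures 6 5 3 indicate a seventh chord in first inversion.
In first inversion the root lies a sixth above the bass: a sixth above C in C major is A.
The chord tones are C, E, G, A, giving A minor seventh.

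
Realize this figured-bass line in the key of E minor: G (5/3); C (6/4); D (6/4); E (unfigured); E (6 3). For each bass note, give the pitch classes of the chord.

G, B, D | C, F#, A | D, G, B | E, G, B | E, G, C

G (5/3): G, B, D.
C (6/4): C, F#, A.
D (6/4): D, G, B.
E (5/3): E, G, B.
E (6/3): E, G, C.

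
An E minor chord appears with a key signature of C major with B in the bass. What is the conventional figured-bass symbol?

6/4

B is the fifth of E minor, so the chord is in second inversion.
A triad in second inversion is figured 6/4, conventionally abbreviated 6/4.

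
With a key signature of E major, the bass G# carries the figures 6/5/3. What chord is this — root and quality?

The figures 6/5/3 indicate a seventh chord in first inversion.
In first inversion the root lies a sixth above the bass: a sixth above G# in E major is E.
The chord tones are G#, B, D#, E, giving E major seventh.

E major seventh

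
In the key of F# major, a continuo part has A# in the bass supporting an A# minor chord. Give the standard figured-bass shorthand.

no figures

A# is the root of A# minor, so the chord is in root position.
A triad in root position is figured 5/3, conventionally abbreviated (no figures — root-position triad).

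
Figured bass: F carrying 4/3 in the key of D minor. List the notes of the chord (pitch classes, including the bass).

The written figures 4/3 are shorthand for 6/4/3: the 6 is implied.
A third above F in this key is A.
A fourth above F in this key is Bb.
A sixth above F in this key is D.
Together with the bass F, this spells Bb major seventh in second inversion.

F, A, Bb, D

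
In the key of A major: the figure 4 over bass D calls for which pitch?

G#

Counting 3 letter steps above D lands on G; in A major, that letter is G#.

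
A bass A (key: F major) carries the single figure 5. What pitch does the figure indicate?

E

Counting 4 letter steps above A lands on E; in F major, that letter is E.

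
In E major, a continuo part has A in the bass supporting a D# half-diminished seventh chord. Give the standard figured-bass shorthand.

4/3

A is the fifth of D# half-diminished seventh, so the chord is in second inversion.
A seventh chord in second inversion is figured 6/4/3, conventionally abbreviated 4/3.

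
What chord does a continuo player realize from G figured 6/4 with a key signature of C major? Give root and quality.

The figures 6/4 indicate a triad in second inversion.
In second inversion the root lies a fourth above the bass: a fourth above G in C major is C.
The chord tones are G, C, E, giving C major.

C major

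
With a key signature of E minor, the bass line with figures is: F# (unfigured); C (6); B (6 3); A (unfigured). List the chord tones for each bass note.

F#, A, C | C, E, A | B, D, G | A, C, E

F# (5/3): F#, A, C.
C (6/3): C, E, A.
B (6/3): B, D, G.
A (5/3): A, C, E.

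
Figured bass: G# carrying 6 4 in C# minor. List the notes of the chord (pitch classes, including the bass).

A fourth above G# in this key is C#.
A sixth above G# in this key is E.
Together with the bass G#, this spells C# minor in second inversion.

G#, C#, E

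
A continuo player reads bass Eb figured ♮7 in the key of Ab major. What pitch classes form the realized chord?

The written figures ♮7 are shorthand for 7/5/3: the 5/3 are implied.
A third above Eb in this key is G.
A fifth above Eb in this key is Bb.
A seventh above Eb in this key is Db, made natural (D) by the ♮ figure.
Together with the bass Eb, this spells Eb major seventh in root position.

Eb, G, Bb, D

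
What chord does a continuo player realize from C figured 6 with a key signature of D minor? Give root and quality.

The figures 6 indicate a triad in first inversion.
In first inversion the root lies a sixth above the bass: a sixth above C in D minor is A.
The chord tones are C, E, A, giving A minor.

A minor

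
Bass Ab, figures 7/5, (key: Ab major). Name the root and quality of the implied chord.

The figures 7/5 indicate a seventh chord in root position.
In root position the bass is the root, so the root is Ab.
The chord tones are Ab, C, Eb, G, giving Ab major seventh.

Ab major seventh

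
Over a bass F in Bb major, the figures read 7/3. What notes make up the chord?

F, A, C, Eb

The written figures 7/3 are shorthand for 7/5/3: the 5 is implied.
A third above F in this key is A.
A fifth above F in this key is C.
A seventh above F in this key is Eb.
Together with the bass F, this spells F dominant seventh in root position.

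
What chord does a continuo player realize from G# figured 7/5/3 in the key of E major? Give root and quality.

G# minor seventh

The figures 7/5/3 indicate a seventh chord in root position.
In root position the bass is the root, so the root is G#.
The chord tones are G#, B, D#, F#, giving G# minor seventh.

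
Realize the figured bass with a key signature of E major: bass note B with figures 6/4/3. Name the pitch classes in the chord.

B, D#, E, G#

A third above B in this key is D#.
A fourth above B in this key is E.
A sixth above B in this key is G#.
Together with the bass B, this spells E major seventh in second inversion.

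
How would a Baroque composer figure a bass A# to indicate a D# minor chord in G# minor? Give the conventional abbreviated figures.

6/4

A# is the fifth of D# minor, so the chord is in second inversion.
A triad in second inversion is figured 6/4, conventionally abbreviated 6/4.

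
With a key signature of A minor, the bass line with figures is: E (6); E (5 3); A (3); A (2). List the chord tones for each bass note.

E, G, C | E, G, B | A, C, E | A, B, D, F

E (6/3): E, G, C.
E (5/3): E, G, B.
A (5/3): A, C, E.
A (6/4/2): A, B, D, F.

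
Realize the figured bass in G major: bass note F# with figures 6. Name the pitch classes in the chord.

F#, A, D

The written figures 6 are shorthand for 6/3: the 3 is implied.
A third above F# in this key is A.
A sixth above F# in this key is D.
Together with the bass F#, this spells D major in first inversion.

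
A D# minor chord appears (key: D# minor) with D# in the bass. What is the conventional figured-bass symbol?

D# is the root of D# minor, so the chord is in root position.
A triad in root position is figured 5/3, conventionally abbreviated (no figures — root-position triad).

no figures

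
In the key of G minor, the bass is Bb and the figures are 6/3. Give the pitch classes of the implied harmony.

Bb, D, G

A third above Bb in this key is D.
A sixth above Bb in this key is G.
Together with the bass Bb, this spells G minor in first inversion.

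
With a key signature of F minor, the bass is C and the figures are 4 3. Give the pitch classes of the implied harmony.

The written figures 4 3 are shorthand for 6/4/3: the 6 is implied.
A third above C in this key is Eb.
A fourth above C in this key is F.
A sixth above C in this key is Ab.
Together with the bass C, this spells F minor seventh in second inversion.

C, Eb, F, Ab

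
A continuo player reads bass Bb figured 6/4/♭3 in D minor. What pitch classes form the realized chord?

Bb, Db, E, G

A third above Bb in this key is D, lowered to Db by the flat.
A fourth above Bb in this key is E.
A sixth above Bb in this key is G.
Together with the bass Bb, this spells E diminished seventh in second inversion.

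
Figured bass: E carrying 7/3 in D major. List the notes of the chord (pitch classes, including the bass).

E, G, B, D

The written figures 7/3 are shorthand for 7/5/3: the 5 is implied.
A third above E in this key is G.
A fifth above E in this key is B.
A seventh above E in this key is D.
Together with the bass E, this spells E minor seventh in root position.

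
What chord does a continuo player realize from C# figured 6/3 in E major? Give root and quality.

The figures 6/3 indicate a triad in first inversion.
In first inversion the root lies a sixth above the bass: a sixth above C# in E major is A.
The chord tones are C#, E, A, giving A major.

A major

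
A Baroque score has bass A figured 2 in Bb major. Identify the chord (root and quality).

Bb major seventh

The figures 2 indicate a seventh chord in third inversion.
In third inversion the root lies a second above the bass: a second above A in Bb major is Bb.
The chord tones are A, Bb, D, F, giving Bb major seventh.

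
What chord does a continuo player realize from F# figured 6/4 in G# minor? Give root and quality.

The figures 6/4 indicate a triad in second inversion.
In second inversion the root lies a fourth above the bass: a fourth above F# in G# minor is B.
The chord tones are F#, B, D#, giving B major.

B major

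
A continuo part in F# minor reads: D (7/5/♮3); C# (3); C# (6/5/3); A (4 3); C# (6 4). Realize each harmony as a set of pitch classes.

D, F, A, C# | C#, E, G# | C#, E, G#, A | A, C#, D, F# | C#, F#, A

D (7/5/♮3): D, F, A, C#.
C# (5/3): C#, E, G#.
C# (6/5/3): C#, E, G#, A.
A (6/4/3): A, C#, D, F#.
C# (6/4): C#, F#, A.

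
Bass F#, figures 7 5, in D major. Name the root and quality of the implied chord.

F# minor seventh

The figures 7 5 indicate a seventh chord in root position.
In root position the bass is the root, so the root is F#.
The chord tones are F#, A, C#, E, giving F# minor seventh.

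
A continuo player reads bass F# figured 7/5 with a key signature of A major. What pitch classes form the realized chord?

The written figures 7/5 are shorthand for 7/5/3: the 3 is implied.
A third above F# in this key is A.
A fifth above F# in this key is C#.
A seventh above F# in this key is E.
Together with the bass F#, this spells F# minor seventh in root position.

F#, A, C#, E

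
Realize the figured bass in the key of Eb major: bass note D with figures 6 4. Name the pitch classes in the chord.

D, G, Bb

A fourth above D in this key is G.
A sixth above D in this key is Bb.
Together with the bass D, this spells G minor in second inversion.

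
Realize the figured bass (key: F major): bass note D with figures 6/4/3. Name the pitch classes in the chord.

D, F, G, Bb

A third above D in this key is F.
A fourth above D in this key is G.
A sixth above D in this key is Bb.
Together with the bass D, this spells G minor seventh in second inversion.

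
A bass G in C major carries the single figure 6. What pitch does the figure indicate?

Counting 5 letter steps above G lands on E; in C major, that letter is E.

E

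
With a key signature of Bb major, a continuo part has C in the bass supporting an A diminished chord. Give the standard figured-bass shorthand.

6

C is the third of A diminished, so the chord is in first inversion.
A triad in first inversion is figured 6/3, conventionally abbreviated 6.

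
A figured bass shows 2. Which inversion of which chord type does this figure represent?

seventh chord, third inversion

2 is shorthand for 6/4/2.
Intervals of 6/4/2 above the bass form a seventh chord; the bass is the seventh, so this is third inversion.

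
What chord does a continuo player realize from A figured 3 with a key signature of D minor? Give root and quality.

The figures 3 indicate a triad in root position.
In root position the bass is the root, so the root is A.
The chord tones are A, C, E, giving A minor.

A minor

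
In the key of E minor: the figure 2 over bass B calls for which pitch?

Counting 1 letter step above B lands on C; in E minor, that letter is C.

C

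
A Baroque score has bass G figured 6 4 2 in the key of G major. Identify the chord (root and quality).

A minor seventh

The figures 6 4 2 indicate a seventh chord in third inversion.
In third inversion the root lies a second above the bass: a second above G in G major is A.
The chord tones are G, A, C, E, giving A minor seventh.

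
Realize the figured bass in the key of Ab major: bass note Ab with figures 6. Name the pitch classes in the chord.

Ab, C, F

The written figures 6 are shorthand for 6/3: the 3 is implied.
A third above Ab in this key is C.
A sixth above Ab in this key is F.
Together with the bass Ab, this spells F minor in first inversion.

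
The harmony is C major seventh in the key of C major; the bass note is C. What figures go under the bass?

7

C is the root of C major seventh, so the chord is in root position.
A seventh chord in root position is figured 7/5/3, conventionally abbreviated 7.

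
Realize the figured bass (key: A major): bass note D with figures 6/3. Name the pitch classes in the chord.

D, F#, B

A third above D in this key is F#.
A sixth above D in this key is B.
Together with the bass D, this spells B minor in first inversion.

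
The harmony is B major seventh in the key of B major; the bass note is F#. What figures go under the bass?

4/3

F# is the fifth of B major seventh, so the chord is in second inversion.
A seventh chord in second inversion is figured 6/4/3, conventionally abbreviated 4/3.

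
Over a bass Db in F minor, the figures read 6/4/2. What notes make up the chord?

A second above Db in this key is Eb.
A fourth above Db in this key is G.
A sixth above Db in this key is Bb.
Together with the bass Db, this spells Eb dominant seventh in third inversion.

Db, Eb, G, Bb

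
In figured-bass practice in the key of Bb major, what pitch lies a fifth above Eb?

Bb

Counting 4 letter steps above Eb lands on B; in Bb major, that letter is Bb.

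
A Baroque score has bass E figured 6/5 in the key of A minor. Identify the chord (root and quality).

The figures 6/5 indicate a seventh chord in first inversion.
In first inversion the root lies a sixth above the bass: a sixth above E in A minor is C.
The chord tones are E, G, B, C, giving C major seventh.

C major seventh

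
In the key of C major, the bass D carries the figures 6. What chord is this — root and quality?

B diminished

The figures 6 indicate a triad in first inversion.
In first inversion the root lies a sixth above the bass: a sixth above D in C major is B.
The chord tones are D, F, B, giving B diminished.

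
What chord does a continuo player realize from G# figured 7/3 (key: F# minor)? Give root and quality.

G# half-diminished seventh

The figures 7/3 indicate a seventh chord in root position.
In root position the bass is the root, so the root is G#.
The chord tones are G#, B, D, F#, giving G# half-diminished seventh.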